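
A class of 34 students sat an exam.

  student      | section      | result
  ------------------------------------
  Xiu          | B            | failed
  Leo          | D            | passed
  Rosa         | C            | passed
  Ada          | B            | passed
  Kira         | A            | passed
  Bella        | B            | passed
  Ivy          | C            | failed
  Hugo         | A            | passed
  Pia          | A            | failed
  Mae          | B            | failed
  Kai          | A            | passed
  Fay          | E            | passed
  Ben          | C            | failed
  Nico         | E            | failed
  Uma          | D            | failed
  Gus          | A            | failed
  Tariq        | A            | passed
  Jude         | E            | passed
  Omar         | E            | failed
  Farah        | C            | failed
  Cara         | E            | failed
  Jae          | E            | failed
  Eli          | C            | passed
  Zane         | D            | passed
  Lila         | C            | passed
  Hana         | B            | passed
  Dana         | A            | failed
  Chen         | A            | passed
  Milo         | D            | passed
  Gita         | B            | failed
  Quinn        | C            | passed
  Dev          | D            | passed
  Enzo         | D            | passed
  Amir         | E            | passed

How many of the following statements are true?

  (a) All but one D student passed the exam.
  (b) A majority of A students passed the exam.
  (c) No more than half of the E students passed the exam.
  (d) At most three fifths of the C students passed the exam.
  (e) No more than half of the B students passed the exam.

(a) D: |A| = 6, |A ∩ B| = 5; needs |A ∖ B| = 1 — true.
(b) A: |A| = 8, |A ∩ B| = 5; needs |A ∩ B| > |A ∖ B| — true.
(c) E: |A| = 7, |A ∩ B| = 3; needs |A ∩ B| ≤ |A ∖ B| — true.
(d) C: |A| = 7, |A ∩ B| = 4; needs |A ∩ B| / |A| ≤ 3/5 — true.
(e) B: |A| = 6, |A ∩ B| = 3; needs |A ∩ B| ≤ |A ∖ B| — true.

5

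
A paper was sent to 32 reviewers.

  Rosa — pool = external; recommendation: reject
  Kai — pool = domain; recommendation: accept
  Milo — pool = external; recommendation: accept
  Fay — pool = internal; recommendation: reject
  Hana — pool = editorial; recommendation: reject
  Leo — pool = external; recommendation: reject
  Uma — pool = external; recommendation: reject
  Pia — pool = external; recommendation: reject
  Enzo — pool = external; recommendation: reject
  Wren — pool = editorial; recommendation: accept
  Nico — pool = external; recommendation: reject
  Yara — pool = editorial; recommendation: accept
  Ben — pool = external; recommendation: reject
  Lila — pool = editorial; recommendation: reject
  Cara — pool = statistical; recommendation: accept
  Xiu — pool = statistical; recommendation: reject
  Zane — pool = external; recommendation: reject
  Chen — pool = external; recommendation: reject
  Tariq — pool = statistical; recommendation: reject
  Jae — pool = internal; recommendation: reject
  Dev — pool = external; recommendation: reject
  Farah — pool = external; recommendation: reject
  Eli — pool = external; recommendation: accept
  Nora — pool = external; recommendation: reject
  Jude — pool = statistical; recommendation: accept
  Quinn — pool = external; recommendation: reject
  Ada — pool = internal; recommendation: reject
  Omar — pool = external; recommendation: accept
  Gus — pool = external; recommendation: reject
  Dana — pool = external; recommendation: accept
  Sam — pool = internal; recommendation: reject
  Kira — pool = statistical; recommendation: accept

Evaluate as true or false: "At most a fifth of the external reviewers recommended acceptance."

False

The determiner here denotes the relation: |A ∩ B| / |A| ≤ 1/5.
|A| = 18, |A ∩ B| = 4, |A ∖ B| = 14.
|A ∩ B|/|A| = 4/18, so the statement is false.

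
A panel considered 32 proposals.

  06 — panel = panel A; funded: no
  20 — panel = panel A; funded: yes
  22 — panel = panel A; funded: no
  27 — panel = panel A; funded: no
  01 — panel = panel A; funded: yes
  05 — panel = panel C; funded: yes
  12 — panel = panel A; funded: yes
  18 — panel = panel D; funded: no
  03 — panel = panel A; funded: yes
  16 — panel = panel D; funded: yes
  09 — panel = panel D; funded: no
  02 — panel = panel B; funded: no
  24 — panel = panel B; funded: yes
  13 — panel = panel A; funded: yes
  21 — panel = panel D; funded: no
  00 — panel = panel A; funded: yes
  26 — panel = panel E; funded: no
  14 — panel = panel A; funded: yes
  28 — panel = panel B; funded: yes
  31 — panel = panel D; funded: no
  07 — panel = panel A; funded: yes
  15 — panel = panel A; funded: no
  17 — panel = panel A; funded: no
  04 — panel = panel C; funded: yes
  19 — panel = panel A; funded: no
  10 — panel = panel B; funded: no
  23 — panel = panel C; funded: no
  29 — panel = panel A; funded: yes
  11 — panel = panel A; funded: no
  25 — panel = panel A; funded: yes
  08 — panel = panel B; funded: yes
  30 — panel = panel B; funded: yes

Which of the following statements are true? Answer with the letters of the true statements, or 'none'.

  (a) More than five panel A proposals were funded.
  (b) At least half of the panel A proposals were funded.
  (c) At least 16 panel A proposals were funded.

(a), (b)

|A| = 17, |A ∩ B| = 10, |A ∖ B| = 7.
(a) |A ∩ B| > 5: holds.
(b) |A ∩ B| ≥ |A ∖ B|: holds.
(c) |A ∩ B| ≥ 16: fails.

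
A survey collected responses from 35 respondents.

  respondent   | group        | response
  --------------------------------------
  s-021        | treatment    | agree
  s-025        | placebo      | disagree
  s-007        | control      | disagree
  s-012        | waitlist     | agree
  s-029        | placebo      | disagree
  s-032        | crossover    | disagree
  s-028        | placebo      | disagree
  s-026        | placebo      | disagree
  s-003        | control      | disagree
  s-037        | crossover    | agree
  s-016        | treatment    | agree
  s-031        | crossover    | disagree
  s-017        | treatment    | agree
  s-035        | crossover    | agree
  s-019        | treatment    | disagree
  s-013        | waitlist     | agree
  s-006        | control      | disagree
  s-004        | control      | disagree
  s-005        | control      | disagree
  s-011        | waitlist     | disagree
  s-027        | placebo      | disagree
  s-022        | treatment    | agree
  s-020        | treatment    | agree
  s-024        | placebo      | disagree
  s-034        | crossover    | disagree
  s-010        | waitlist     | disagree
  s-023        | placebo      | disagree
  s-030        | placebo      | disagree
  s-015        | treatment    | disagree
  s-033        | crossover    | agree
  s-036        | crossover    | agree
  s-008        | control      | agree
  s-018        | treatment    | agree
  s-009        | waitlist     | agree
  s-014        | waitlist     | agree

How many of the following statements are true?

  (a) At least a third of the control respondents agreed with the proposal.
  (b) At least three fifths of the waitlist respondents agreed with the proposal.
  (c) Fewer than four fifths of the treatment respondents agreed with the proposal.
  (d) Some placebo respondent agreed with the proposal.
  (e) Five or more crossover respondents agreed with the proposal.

2

(a) control: |A| = 6, |A ∩ B| = 1; needs |A ∩ B| / |A| ≥ 1/3 — false.
(b) waitlist: |A| = 6, |A ∩ B| = 4; needs |A ∩ B| / |A| ≥ 3/5 — true.
(c) treatment: |A| = 8, |A ∩ B| = 6; needs |A ∩ B| / |A| < 4/5 — true.
(d) placebo: |A| = 8, |A ∩ B| = 0; needs A ∩ B ≠ ∅ (|A ∩ B| ≥ 1) — false.
(e) crossover: |A| = 7, |A ∩ B| = 4; needs |A ∩ B| ≥ 5 — false.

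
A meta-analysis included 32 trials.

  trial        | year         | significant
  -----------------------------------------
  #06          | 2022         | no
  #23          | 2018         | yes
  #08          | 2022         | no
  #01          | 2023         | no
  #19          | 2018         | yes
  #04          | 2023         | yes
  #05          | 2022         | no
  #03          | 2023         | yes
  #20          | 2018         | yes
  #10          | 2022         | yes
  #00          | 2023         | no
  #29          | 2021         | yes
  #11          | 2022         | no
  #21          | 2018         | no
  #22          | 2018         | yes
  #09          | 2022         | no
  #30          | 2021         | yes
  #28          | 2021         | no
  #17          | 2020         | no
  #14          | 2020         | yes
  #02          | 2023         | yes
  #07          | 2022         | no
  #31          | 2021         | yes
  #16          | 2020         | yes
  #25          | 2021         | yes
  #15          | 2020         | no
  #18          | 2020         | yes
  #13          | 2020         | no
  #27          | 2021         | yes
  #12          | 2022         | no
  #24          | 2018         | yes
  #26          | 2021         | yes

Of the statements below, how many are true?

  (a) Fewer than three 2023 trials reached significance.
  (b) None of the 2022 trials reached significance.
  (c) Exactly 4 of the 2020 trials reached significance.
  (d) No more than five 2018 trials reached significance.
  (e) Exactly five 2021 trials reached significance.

1

(a) 2023: |A| = 5, |A ∩ B| = 3; needs |A ∩ B| < 3 — false.
(b) 2022: |A| = 8, |A ∩ B| = 1; needs A ∩ B = ∅ (|A ∩ B| = 0) — false.
(c) 2020: |A| = 6, |A ∩ B| = 3; needs |A ∩ B| = 4 — false.
(d) 2018: |A| = 6, |A ∩ B| = 5; needs |A ∩ B| ≤ 5 — true.
(e) 2021: |A| = 7, |A ∩ B| = 6; needs |A ∩ B| = 5 — false.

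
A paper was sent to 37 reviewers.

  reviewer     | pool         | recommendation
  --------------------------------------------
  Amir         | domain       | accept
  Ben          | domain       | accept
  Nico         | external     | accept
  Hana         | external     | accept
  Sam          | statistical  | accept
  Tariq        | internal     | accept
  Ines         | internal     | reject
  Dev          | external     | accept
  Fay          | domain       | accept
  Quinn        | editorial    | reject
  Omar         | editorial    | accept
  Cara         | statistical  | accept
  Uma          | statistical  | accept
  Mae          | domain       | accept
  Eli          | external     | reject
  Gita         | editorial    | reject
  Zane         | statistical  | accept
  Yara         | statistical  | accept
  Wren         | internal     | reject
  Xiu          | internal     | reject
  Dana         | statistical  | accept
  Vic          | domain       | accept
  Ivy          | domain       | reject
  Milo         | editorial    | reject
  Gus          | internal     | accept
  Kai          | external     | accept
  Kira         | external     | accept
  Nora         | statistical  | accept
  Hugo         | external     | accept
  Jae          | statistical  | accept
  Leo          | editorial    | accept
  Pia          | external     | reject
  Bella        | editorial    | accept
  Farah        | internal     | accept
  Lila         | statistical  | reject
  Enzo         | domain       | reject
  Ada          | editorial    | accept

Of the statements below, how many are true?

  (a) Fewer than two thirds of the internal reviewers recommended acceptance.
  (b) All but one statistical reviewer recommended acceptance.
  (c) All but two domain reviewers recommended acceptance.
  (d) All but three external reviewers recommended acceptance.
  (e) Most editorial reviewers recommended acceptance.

4

(a) internal: |A| = 6, |A ∩ B| = 3; needs |A ∩ B| / |A| < 2/3 — true.
(b) statistical: |A| = 9, |A ∩ B| = 8; needs |A ∖ B| = 1 — true.
(c) domain: |A| = 7, |A ∩ B| = 5; needs |A ∖ B| = 2 — true.
(d) external: |A| = 8, |A ∩ B| = 6; needs |A ∖ B| = 3 — false.
(e) editorial: |A| = 7, |A ∩ B| = 4; needs |A ∩ B| > |A ∖ B| — true.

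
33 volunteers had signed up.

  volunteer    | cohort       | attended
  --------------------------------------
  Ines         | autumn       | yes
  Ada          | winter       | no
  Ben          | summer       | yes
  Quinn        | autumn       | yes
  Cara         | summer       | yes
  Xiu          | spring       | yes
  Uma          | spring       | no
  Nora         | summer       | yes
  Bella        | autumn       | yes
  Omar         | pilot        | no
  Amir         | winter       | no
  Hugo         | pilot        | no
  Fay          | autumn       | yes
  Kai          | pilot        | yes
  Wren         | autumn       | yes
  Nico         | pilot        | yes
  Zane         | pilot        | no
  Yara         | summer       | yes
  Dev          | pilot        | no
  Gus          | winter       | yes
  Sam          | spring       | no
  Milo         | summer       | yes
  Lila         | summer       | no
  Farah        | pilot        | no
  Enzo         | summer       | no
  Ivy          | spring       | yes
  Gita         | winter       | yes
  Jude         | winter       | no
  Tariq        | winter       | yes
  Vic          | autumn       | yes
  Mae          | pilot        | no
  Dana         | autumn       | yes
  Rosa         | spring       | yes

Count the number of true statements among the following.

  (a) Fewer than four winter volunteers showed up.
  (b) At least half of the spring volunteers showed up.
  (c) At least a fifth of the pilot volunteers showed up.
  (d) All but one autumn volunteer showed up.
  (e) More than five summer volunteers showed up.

3

(a) winter: |A| = 6, |A ∩ B| = 3; needs |A ∩ B| < 4 — true.
(b) spring: |A| = 5, |A ∩ B| = 3; needs |A ∩ B| ≥ |A ∖ B| — true.
(c) pilot: |A| = 8, |A ∩ B| = 2; needs |A ∩ B| / |A| ≥ 1/5 — true.
(d) autumn: |A| = 7, |A ∩ B| = 7; needs |A ∖ B| = 1 — false.
(e) summer: |A| = 7, |A ∩ B| = 5; needs |A ∩ B| > 5 — false.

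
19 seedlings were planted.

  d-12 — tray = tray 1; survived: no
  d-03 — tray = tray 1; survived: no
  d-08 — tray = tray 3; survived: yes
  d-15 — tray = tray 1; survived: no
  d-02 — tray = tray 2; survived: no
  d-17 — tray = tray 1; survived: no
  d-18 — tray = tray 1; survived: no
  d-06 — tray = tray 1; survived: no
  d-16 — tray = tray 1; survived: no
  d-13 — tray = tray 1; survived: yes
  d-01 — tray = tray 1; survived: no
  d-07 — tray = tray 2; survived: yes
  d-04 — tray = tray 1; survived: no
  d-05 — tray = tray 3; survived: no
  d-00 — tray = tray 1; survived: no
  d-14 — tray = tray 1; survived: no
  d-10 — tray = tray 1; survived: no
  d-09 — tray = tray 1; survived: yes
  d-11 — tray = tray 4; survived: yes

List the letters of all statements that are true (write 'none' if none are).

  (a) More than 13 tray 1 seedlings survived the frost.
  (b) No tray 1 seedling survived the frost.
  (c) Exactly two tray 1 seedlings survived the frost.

(c)

|A| = 14, |A ∩ B| = 2, |A ∖ B| = 12.
(a) |A ∩ B| > 13: fails.
(b) A ∩ B = ∅ (|A ∩ B| = 0): fails.
(c) |A ∩ B| = 2: holds.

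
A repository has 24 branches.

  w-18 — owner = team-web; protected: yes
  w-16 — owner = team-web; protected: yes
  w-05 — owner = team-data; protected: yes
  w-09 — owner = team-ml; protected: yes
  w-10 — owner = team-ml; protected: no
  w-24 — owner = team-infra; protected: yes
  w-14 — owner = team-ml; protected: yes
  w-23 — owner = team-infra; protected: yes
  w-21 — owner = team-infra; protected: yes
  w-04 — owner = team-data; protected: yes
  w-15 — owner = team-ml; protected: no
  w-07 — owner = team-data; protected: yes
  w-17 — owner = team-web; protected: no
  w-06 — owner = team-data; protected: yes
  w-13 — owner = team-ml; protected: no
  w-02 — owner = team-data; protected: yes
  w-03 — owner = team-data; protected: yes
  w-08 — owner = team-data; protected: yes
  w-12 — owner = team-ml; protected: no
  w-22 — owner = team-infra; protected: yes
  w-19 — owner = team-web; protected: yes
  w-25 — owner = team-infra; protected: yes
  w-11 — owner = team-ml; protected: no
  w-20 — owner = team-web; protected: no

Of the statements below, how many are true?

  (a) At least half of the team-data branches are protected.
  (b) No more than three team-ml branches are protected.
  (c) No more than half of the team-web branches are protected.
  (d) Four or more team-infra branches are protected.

(a) team-data: |A| = 7, |A ∩ B| = 7; needs |A ∩ B| ≥ |A ∖ B| — true.
(b) team-ml: |A| = 7, |A ∩ B| = 2; needs |A ∩ B| ≤ 3 — true.
(c) team-web: |A| = 5, |A ∩ B| = 3; needs |A ∩ B| ≤ |A ∖ B| — false.
(d) team-infra: |A| = 5, |A ∩ B| = 5; needs |A ∩ B| ≥ 4 — true.

3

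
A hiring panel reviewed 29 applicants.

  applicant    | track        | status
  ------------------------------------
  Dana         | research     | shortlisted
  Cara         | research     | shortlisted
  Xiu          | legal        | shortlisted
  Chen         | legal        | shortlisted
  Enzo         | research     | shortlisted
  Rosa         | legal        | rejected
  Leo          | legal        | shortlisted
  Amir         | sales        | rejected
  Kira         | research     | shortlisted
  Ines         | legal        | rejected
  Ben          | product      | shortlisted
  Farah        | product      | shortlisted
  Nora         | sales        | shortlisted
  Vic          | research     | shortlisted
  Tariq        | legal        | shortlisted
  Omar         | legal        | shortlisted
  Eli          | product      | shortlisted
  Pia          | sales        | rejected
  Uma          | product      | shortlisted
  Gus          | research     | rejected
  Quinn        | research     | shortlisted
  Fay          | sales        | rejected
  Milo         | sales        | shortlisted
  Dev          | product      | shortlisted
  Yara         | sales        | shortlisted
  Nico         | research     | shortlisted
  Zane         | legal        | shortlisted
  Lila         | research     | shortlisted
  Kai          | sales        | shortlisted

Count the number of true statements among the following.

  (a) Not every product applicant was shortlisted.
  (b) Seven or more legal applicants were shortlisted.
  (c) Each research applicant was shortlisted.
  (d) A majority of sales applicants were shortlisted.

(a) product: |A| = 5, |A ∩ B| = 5; needs A ⊄ B (|A ∖ B| ≥ 1) — false.
(b) legal: |A| = 8, |A ∩ B| = 6; needs |A ∩ B| ≥ 7 — false.
(c) research: |A| = 9, |A ∩ B| = 8; needs A ⊆ B, i.e. every element of A is in B (|A ∖ B| = 0) — false.
(d) sales: |A| = 7, |A ∩ B| = 4; needs |A ∩ B| > |A ∖ B| — true.

1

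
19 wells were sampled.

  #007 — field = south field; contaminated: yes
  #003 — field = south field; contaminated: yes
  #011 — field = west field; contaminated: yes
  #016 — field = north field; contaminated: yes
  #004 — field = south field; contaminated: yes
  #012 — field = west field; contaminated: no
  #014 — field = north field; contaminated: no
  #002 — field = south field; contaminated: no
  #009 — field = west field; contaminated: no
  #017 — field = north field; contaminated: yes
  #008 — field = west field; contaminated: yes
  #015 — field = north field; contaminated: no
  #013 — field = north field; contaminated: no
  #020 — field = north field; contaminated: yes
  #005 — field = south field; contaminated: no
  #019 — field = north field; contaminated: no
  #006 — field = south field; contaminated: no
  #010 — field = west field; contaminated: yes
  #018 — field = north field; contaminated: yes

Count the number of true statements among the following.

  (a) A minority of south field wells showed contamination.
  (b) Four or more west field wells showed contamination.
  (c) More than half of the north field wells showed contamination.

(a) south field: |A| = 6, |A ∩ B| = 3; needs |A ∩ B| < |A ∖ B| — false.
(b) west field: |A| = 5, |A ∩ B| = 3; needs |A ∩ B| ≥ 4 — false.
(c) north field: |A| = 8, |A ∩ B| = 4; needs |A ∩ B| > |A ∖ B| — false.

0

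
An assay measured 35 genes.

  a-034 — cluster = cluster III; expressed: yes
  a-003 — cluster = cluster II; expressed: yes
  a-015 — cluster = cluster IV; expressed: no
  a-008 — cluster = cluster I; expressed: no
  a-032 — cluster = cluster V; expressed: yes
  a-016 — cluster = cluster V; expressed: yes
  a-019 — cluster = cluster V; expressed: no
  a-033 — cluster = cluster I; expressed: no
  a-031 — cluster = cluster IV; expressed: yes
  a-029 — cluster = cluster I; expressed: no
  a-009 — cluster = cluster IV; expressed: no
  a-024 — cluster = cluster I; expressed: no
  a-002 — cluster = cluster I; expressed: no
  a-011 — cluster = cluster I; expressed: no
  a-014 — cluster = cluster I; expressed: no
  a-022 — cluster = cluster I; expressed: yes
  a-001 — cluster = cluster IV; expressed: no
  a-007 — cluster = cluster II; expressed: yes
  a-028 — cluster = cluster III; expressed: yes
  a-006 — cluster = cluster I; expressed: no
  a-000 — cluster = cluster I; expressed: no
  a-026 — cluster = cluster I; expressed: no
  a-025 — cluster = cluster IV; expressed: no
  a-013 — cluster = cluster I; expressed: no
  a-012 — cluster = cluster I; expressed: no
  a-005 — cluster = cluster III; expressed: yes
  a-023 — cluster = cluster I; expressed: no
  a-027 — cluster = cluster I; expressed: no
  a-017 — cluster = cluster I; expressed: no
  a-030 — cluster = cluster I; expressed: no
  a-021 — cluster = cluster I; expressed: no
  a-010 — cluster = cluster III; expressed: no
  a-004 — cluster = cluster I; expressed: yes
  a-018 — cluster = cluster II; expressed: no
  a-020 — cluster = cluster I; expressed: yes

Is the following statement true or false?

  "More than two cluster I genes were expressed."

True

'More than two cluster I genes were expressed' holds iff |A ∩ B| > 2.
|A| = 20, |A ∩ B| = 3, |A ∖ B| = 17.
|A ∩ B| = 3, so the statement is true.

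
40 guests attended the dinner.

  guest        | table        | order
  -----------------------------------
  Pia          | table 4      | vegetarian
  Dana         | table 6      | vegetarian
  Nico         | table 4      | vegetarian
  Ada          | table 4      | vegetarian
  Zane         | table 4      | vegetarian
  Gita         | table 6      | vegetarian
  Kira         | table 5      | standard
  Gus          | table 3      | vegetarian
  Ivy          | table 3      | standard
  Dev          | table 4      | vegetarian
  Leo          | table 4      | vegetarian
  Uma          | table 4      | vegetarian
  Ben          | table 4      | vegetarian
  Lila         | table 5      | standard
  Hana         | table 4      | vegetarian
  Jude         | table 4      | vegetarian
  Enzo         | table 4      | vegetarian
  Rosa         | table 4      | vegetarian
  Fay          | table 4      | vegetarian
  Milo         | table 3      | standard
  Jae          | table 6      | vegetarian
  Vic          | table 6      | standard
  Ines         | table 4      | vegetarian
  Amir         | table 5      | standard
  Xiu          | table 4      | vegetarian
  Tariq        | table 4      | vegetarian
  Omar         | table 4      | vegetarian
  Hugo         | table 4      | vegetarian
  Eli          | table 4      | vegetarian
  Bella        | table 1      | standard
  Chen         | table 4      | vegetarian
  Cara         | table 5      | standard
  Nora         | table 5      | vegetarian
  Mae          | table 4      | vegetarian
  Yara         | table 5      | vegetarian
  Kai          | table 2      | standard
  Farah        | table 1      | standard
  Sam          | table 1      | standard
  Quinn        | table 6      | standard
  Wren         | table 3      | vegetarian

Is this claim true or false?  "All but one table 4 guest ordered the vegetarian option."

False

The determiner here denotes the relation: |A ∖ B| = 1.
|A| = 21, |A ∩ B| = 21, |A ∖ B| = 0.
|A ∖ B| = 0, so the statement is false.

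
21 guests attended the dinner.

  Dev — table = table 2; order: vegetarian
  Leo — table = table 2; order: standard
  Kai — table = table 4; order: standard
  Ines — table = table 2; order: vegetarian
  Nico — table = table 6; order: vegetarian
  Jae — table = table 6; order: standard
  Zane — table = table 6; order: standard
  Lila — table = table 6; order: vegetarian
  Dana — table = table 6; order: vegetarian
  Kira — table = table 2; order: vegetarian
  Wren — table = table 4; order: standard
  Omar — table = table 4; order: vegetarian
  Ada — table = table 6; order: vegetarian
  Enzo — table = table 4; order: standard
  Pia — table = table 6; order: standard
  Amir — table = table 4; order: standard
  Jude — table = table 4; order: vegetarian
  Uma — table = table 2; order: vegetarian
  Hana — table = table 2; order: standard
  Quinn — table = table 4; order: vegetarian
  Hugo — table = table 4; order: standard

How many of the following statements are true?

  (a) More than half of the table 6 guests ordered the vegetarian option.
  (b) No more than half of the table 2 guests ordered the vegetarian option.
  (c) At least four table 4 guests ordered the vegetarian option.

(a) table 6: |A| = 7, |A ∩ B| = 4; needs |A ∩ B| > |A ∖ B| — true.
(b) table 2: |A| = 6, |A ∩ B| = 4; needs |A ∩ B| ≤ |A ∖ B| — false.
(c) table 4: |A| = 8, |A ∩ B| = 3; needs |A ∩ B| ≥ 4 — false.

1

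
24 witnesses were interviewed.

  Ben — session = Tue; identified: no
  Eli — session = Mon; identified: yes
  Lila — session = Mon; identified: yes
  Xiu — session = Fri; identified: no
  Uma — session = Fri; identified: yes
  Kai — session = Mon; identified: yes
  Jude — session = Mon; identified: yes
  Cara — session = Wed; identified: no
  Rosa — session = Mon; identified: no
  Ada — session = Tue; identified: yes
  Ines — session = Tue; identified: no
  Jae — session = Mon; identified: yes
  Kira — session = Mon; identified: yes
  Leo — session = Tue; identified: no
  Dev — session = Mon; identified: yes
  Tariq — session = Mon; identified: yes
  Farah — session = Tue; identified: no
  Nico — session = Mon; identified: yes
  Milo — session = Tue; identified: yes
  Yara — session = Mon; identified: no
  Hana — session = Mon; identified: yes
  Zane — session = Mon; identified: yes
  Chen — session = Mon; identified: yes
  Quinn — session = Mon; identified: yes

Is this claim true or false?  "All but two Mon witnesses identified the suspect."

True

'All but two Mon witnesses identified the suspect' holds iff |A ∖ B| = 2.
|A| = 15, |A ∩ B| = 13, |A ∖ B| = 2.
|A ∖ B| = 2, so the statement is true.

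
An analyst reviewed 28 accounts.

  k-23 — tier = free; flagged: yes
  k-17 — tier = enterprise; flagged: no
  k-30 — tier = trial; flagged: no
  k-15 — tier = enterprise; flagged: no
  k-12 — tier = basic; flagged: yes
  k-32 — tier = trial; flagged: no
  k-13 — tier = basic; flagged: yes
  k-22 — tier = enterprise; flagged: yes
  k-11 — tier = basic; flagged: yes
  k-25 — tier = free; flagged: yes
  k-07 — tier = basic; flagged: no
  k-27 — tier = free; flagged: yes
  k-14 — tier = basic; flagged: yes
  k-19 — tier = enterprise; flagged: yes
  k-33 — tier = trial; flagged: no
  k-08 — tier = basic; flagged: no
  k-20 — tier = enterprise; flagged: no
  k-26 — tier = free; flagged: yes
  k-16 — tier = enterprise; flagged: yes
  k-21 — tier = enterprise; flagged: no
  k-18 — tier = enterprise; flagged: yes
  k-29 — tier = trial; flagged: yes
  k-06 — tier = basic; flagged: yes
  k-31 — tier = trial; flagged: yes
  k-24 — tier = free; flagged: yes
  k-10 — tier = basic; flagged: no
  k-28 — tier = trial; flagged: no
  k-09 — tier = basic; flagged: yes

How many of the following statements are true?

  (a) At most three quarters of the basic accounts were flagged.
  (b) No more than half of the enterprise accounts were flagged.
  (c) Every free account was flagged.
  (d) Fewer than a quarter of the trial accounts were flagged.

(a) basic: |A| = 9, |A ∩ B| = 6; needs |A ∩ B| / |A| ≤ 3/4 — true.
(b) enterprise: |A| = 8, |A ∩ B| = 4; needs |A ∩ B| ≤ |A ∖ B| — true.
(c) free: |A| = 5, |A ∩ B| = 5; needs A ⊆ B, i.e. every element of A is in B (|A ∖ B| = 0) — true.
(d) trial: |A| = 6, |A ∩ B| = 2; needs |A ∩ B| / |A| < 1/4 — false.

3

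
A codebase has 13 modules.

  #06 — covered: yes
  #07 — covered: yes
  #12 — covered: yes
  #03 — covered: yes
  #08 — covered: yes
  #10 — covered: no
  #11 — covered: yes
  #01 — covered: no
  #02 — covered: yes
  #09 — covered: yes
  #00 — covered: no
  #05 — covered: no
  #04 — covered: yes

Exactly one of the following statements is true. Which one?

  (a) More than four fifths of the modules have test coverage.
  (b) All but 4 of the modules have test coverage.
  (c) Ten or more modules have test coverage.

(b)

|A| = 13, |A ∩ B| = 9, |A ∖ B| = 4.
(a) requires |A ∩ B| / |A| > 4/5: false.
(b) requires |A ∖ B| = 4: true.
(c) requires |A ∩ B| ≥ 10: false.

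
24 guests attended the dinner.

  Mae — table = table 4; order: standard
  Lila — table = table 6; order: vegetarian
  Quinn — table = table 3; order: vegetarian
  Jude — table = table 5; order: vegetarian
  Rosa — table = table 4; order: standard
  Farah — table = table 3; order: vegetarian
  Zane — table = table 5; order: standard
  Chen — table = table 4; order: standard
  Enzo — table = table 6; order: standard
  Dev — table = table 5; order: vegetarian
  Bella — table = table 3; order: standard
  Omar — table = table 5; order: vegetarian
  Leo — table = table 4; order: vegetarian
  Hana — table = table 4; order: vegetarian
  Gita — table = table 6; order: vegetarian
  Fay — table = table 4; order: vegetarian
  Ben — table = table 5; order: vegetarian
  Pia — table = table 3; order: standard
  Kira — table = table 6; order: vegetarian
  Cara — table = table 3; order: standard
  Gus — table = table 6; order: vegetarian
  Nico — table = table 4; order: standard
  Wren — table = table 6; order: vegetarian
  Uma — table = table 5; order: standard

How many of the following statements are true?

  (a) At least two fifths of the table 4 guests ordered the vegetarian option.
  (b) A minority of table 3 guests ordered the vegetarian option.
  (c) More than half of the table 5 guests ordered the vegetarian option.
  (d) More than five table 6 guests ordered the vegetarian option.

3

(a) table 4: |A| = 7, |A ∩ B| = 3; needs |A ∩ B| / |A| ≥ 2/5 — true.
(b) table 3: |A| = 5, |A ∩ B| = 2; needs |A ∩ B| < |A ∖ B| — true.
(c) table 5: |A| = 6, |A ∩ B| = 4; needs |A ∩ B| > |A ∖ B| — true.
(d) table 6: |A| = 6, |A ∩ B| = 5; needs |A ∩ B| > 5 — false.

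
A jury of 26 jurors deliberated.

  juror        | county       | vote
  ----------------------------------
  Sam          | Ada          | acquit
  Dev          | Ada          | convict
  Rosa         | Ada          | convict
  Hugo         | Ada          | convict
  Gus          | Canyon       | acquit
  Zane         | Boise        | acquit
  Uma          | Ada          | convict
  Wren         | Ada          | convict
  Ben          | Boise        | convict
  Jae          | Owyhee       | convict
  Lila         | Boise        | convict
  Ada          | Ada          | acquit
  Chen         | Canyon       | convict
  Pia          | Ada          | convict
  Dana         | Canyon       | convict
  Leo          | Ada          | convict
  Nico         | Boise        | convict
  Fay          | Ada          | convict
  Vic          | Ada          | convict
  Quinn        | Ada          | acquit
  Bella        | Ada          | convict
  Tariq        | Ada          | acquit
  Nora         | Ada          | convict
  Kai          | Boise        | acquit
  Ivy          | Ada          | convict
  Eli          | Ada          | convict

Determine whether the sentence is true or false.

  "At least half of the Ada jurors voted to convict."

True

The determiner here denotes the relation: |A ∩ B| ≥ |A ∖ B|.
|A| = 17, |A ∩ B| = 13, |A ∖ B| = 4.
13 > 4, so the statement is true.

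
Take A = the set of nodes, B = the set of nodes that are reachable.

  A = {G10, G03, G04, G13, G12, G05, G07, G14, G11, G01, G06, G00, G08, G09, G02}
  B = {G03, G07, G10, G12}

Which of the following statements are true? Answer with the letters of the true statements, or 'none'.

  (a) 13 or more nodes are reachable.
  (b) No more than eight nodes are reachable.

(b)

|A| = 15, |A ∩ B| = 4, |A ∖ B| = 11.
(a) |A ∩ B| ≥ 13: fails.
(b) |A ∩ B| ≤ 8: holds.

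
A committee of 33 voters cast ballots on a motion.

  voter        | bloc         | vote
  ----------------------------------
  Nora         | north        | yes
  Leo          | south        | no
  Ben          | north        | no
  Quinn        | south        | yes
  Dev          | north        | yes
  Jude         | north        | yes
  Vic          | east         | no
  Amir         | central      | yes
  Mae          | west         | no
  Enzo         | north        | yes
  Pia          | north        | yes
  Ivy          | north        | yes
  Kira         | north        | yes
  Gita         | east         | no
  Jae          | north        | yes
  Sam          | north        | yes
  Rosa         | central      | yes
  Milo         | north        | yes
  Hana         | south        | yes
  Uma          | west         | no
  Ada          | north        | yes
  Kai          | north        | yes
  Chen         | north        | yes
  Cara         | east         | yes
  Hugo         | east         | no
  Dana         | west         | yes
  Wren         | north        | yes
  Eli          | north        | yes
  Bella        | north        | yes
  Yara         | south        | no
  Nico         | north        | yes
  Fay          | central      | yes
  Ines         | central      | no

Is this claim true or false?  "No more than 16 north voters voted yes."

Truth condition: |A ∩ B| ≤ 16.
|A| = 18, |A ∩ B| = 17, |A ∖ B| = 1.
|A ∩ B| = 17, so the statement is false.

False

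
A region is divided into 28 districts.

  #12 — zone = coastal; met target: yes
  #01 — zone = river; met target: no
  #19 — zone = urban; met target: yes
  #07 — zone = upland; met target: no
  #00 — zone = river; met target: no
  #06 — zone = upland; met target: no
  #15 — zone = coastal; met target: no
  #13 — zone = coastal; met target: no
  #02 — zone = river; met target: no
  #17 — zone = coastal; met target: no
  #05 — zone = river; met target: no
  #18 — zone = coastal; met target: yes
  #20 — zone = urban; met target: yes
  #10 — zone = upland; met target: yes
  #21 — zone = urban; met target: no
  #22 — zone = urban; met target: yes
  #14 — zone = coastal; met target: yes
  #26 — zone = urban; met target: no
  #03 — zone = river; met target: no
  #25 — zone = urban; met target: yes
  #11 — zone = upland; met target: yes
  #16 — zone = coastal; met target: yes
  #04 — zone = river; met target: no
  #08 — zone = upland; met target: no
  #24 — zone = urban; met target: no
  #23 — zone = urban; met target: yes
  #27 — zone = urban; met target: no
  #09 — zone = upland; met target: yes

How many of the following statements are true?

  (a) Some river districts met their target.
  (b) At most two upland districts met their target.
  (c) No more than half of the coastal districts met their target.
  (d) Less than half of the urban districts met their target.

0

(a) river: |A| = 6, |A ∩ B| = 0; needs A ∩ B ≠ ∅ (|A ∩ B| ≥ 1) — false.
(b) upland: |A| = 6, |A ∩ B| = 3; needs |A ∩ B| ≤ 2 — false.
(c) coastal: |A| = 7, |A ∩ B| = 4; needs |A ∩ B| ≤ |A ∖ B| — false.
(d) urban: |A| = 9, |A ∩ B| = 5; needs |A ∩ B| < |A ∖ B| — false.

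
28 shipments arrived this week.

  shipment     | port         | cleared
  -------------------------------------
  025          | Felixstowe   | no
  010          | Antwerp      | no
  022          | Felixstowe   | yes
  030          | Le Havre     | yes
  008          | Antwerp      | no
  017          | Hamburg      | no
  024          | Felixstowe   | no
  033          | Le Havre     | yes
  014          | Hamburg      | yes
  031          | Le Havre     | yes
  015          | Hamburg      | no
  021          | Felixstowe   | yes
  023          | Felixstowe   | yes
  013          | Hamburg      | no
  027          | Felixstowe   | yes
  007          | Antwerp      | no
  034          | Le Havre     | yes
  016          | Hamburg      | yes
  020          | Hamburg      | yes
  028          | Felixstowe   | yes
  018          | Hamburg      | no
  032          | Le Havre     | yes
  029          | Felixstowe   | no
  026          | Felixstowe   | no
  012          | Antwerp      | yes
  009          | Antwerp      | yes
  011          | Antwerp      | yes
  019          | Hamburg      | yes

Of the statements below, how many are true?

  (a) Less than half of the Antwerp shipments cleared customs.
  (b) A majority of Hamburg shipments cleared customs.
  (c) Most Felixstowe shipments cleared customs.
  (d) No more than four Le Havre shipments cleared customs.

1

(a) Antwerp: |A| = 6, |A ∩ B| = 3; needs |A ∩ B| < |A ∖ B| — false.
(b) Hamburg: |A| = 8, |A ∩ B| = 4; needs |A ∩ B| > |A ∖ B| — false.
(c) Felixstowe: |A| = 9, |A ∩ B| = 5; needs |A ∩ B| > |A ∖ B| — true.
(d) Le Havre: |A| = 5, |A ∩ B| = 5; needs |A ∩ B| ≤ 4 — false.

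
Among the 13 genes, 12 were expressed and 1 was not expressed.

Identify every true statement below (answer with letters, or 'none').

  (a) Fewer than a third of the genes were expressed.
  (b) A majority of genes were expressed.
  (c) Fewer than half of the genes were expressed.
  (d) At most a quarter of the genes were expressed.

|A| = 13, |A ∩ B| = 12, |A ∖ B| = 1.
(a) |A ∩ B| / |A| < 1/3: fails.
(b) |A ∩ B| > |A ∖ B|: holds.
(c) |A ∩ B| < |A ∖ B|: fails.
(d) |A ∩ B| / |A| ≤ 1/4: fails.

(b)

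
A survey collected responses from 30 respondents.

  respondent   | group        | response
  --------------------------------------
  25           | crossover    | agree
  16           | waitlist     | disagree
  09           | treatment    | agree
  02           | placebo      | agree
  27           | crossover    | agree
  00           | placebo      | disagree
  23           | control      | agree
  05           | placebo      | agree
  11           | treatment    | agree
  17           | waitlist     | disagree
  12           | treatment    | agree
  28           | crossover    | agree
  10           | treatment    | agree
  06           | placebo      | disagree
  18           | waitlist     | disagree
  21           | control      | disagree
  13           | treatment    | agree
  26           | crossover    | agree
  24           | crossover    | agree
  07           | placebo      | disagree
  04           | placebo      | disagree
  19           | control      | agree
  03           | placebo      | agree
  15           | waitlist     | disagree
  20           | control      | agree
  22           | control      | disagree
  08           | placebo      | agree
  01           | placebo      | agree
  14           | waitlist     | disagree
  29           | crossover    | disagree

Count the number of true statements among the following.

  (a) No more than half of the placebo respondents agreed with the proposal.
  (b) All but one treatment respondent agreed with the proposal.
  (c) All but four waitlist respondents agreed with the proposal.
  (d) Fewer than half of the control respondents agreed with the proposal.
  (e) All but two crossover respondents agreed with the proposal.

0

(a) placebo: |A| = 9, |A ∩ B| = 5; needs |A ∩ B| ≤ |A ∖ B| — false.
(b) treatment: |A| = 5, |A ∩ B| = 5; needs |A ∖ B| = 1 — false.
(c) waitlist: |A| = 5, |A ∩ B| = 0; needs |A ∖ B| = 4 — false.
(d) control: |A| = 5, |A ∩ B| = 3; needs |A ∩ B| < |A ∖ B| — false.
(e) crossover: |A| = 6, |A ∩ B| = 5; needs |A ∖ B| = 2 — false.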